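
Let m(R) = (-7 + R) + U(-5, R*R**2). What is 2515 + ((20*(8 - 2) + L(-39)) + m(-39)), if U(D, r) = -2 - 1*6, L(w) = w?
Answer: 2542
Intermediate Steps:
U(D, r) = -8 (U(D, r) = -2 - 6 = -8)
m(R) = -15 + R (m(R) = (-7 + R) - 8 = -15 + R)
2515 + ((20*(8 - 2) + L(-39)) + m(-39)) = 2515 + ((20*(8 - 2) - 39) + (-15 - 39)) = 2515 + ((20*6 - 39) - 54) = 2515 + ((120 - 39) - 54) = 2515 + (81 - 54) = 2515 + 27 = 2542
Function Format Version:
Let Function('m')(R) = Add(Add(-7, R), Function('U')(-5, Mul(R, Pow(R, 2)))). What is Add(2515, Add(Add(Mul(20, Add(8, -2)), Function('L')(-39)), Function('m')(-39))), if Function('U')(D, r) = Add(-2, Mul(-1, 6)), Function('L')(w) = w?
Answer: 2542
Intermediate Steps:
Function('U')(D, r) = -8 (Function('U')(D, r) = Add(-2, -6) = -8)
Function('m')(R) = Add(-15, R) (Function('m')(R) = Add(Add(-7, R), -8) = Add(-15, R))
Add(2515, Add(Add(Mul(20, Add(8, -2)), Function('L')(-39)), Function('m')(-39))) = Add(2515, Add(Add(Mul(20, Add(8, -2)), -39), Add(-15, -39))) = Add(2515, Add(Add(Mul(20, 6), -39), -54)) = Add(2515, Add(Add(120, -39), -54)) = Add(2515, Add(81, -54)) = Add(2515, 27) = 2542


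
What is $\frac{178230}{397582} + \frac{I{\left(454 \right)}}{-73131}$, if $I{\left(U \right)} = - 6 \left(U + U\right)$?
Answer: $\frac{2533360811}{4845928207} \approx 0.52278$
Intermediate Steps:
$I{\left(U \right)} = - 12 U$ ($I{\left(U \right)} = - 6 \cdot 2 U = - 12 U$)
$\frac{178230}{397582} + \frac{I{\left(454 \right)}}{-73131} = \frac{178230}{397582} + \frac{\left(-12\right) 454}{-73131} = 178230 \cdot \frac{1}{397582} - - \frac{1816}{24377} = \frac{89115}{198791} + \frac{1816}{24377} = \frac{2533360811}{4845928207}$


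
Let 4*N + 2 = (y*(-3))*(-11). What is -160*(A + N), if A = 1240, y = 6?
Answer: -206240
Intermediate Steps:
N = 49 (N = -½ + ((6*(-3))*(-11))/4 = -½ + (-18*(-11))/4 = -½ + (¼)*198 = -½ + 99/2 = 49)
-160*(A + N) = -160*(1240 + 49) = -160*1289 = -206240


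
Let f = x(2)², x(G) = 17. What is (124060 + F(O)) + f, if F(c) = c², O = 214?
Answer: 170145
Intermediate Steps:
f = 289 (f = 17² = 289)
(124060 + F(O)) + f = (124060 + 214²) + 289 = (124060 + 45796) + 289 = 169856 + 289 = 170145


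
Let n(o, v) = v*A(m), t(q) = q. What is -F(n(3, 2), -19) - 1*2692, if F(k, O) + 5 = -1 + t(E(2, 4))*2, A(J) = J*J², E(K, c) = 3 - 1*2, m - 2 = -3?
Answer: -2688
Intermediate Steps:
m = -1 (m = 2 - 3 = -1)
E(K, c) = 1 (E(K, c) = 3 - 2 = 1)
A(J) = J³
n(o, v) = -v (n(o, v) = v*(-1)³ = v*(-1) = -v)
F(k, O) = -4 (F(k, O) = -5 + (-1 + 1*2) = -5 + (-1 + 2) = -5 + 1 = -4)
-F(n(3, 2), -19) - 1*2692 = -1*(-4) - 1*2692 = 4 - 2692 = -2688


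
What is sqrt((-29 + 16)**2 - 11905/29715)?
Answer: sqrt(5954802798)/5943 ≈ 12.985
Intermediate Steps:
sqrt((-29 + 16)**2 - 11905/29715) = sqrt((-13)**2 - 11905*1/29715) = sqrt(169 - 2381/5943) = sqrt(1001986/5943) = sqrt(5954802798)/5943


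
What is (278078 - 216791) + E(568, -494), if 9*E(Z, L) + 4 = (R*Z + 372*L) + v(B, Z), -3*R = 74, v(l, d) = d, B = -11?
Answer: 1063105/27 ≈ 39374.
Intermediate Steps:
R = -74/3 (R = -⅓*74 = -74/3 ≈ -24.667)
E(Z, L) = -4/9 - 71*Z/27 + 124*L/3 (E(Z, L) = -4/9 + ((-74*Z/3 + 372*L) + Z)/9 = -4/9 + ((372*L - 74*Z/3) + Z)/9 = -4/9 + (372*L - 71*Z/3)/9 = -4/9 + (-71*Z/27 + 124*L/3) = -4/9 - 71*Z/27 + 124*L/3)
(278078 - 216791) + E(568, -494) = (278078 - 216791) + (-4/9 - 71/27*568 + (124/3)*(-494)) = 61287 + (-4/9 - 40328/27 - 61256/3) = 61287 - 591644/27 = 1063105/27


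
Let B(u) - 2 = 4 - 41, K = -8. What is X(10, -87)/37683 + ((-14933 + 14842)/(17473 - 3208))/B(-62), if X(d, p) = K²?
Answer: 561631/298637775 ≈ 0.0018806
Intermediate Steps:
B(u) = -35 (B(u) = 2 + (4 - 41) = 2 - 37 = -35)
X(d, p) = 64 (X(d, p) = (-8)² = 64)
X(10, -87)/37683 + ((-14933 + 14842)/(17473 - 3208))/B(-62) = 64/37683 + ((-14933 + 14842)/(17473 - 3208))/(-35) = 64*(1/37683) - 91/14265*(-1/35) = 64/37683 - 91*1/14265*(-1/35) = 64/37683 - 91/14265*(-1/35) = 64/37683 + 13/71325 = 561631/298637775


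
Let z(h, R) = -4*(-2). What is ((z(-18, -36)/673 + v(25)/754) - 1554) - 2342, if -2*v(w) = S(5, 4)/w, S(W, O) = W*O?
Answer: -4942470673/1268605 ≈ -3896.0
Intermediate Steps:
z(h, R) = 8
S(W, O) = O*W
v(w) = -10/w (v(w) = -4*5/(2*w) = -10/w)
((z(-18, -36)/673 + v(25)/754) - 1554) - 2342 = ((8/673 - 10/25/754) - 1554) - 2342 = ((8*(1/673) - 10*1/25*(1/754)) - 1554) - 2342 = ((8/673 - 2/5*1/754) - 1554) - 2342 = ((8/673 - 1/1885) - 1554) - 2342 = (14407/1268605 - 1554) - 2342 = -1971397763/1268605 - 2342 = -4942470673/1268605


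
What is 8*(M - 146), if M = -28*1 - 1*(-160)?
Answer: -112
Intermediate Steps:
M = 132 (M = -28 + 160 = 132)
8*(M - 146) = 8*(132 - 146) = 8*(-14) = -112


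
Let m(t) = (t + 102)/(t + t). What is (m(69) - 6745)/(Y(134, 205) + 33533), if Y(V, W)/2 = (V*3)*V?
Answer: -310213/6498374 ≈ -0.047737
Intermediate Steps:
Y(V, W) = 6*V**2 (Y(V, W) = 2*((V*3)*V) = 2*((3*V)*V) = 2*(3*V**2) = 6*V**2)
m(t) = (102 + t)/(2*t) (m(t) = (102 + t)/((2*t)) = (102 + t)*(1/(2*t)) = (102 + t)/(2*t))
(m(69) - 6745)/(Y(134, 205) + 33533) = ((1/2)*(102 + 69)/69 - 6745)/(6*134**2 + 33533) = ((1/2)*(1/69)*171 - 6745)/(6*17956 + 33533) = (57/46 - 6745)/(107736 + 33533) = -310213/46/141269 = -310213/46*1/141269 = -310213/6498374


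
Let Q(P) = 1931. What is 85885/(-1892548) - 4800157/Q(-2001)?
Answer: -9084693373971/3654510188 ≈ -2485.9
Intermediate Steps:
85885/(-1892548) - 4800157/Q(-2001) = 85885/(-1892548) - 4800157/1931 = 85885*(-1/1892548) - 4800157*1/1931 = -85885/1892548 - 4800157/1931 = -9084693373971/3654510188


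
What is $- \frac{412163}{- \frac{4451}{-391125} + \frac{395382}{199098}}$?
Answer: $- \frac{1783113429580875}{8640553886} \approx -2.0637 \cdot 10^{5}$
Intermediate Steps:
$- \frac{412163}{- \frac{4451}{-391125} + \frac{395382}{199098}} = - \frac{412163}{\left(-4451\right) \left(- \frac{1}{391125}\right) + 395382 \cdot \frac{1}{199098}} = - \frac{412163}{\frac{4451}{391125} + \frac{65897}{33183}} = - \frac{412163}{\frac{8640553886}{4326233625}} = \left(-412163\right) \frac{4326233625}{8640553886} = - \frac{1783113429580875}{8640553886}$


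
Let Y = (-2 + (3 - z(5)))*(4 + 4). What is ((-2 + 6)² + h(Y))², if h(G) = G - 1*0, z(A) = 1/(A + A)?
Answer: 13456/25 ≈ 538.24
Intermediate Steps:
z(A) = 1/(2*A)
Y = 36/5 (Y = (-2 + (3 - 1/(2*5)))*(4 + 4) = (-2 + (3 - 1/(2*5)))*8 = (-2 + (3 - 1*⅒))*8 = (-2 + (3 - ⅒))*8 = (-2 + 29/10)*8 = (9/10)*8 = 36/5 ≈ 7.2000)
h(G) = G (h(G) = G + 0 = G)
((-2 + 6)² + h(Y))² = ((-2 + 6)² + 36/5)² = (4² + 36/5)² = (16 + 36/5)² = (116/5)² = 13456/25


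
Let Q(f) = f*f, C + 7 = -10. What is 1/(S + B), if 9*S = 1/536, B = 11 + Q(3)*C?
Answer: -4824/685007 ≈ -0.0070423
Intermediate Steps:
C = -17 (C = -7 - 10 = -17)
Q(f) = f²
B = -142 (B = 11 + 3²*(-17) = 11 + 9*(-17) = 11 - 153 = -142)
S = 1/4824 (S = (⅑)/536 = (⅑)*(1/536) = 1/4824 ≈ 0.00020730)
1/(S + B) = 1/(1/4824 - 142) = 1/(-685007/4824) = -4824/685007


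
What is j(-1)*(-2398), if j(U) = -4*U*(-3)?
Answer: 28776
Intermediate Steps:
j(U) = 12*U
j(-1)*(-2398) = (12*(-1))*(-2398) = -12*(-2398) = 28776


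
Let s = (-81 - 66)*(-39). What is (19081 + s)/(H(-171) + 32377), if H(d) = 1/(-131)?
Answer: 1625317/2120693 ≈ 0.76641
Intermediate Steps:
s = 5733 (s = -147*(-39) = 5733)
H(d) = -1/131
(19081 + s)/(H(-171) + 32377) = (19081 + 5733)/(-1/131 + 32377) = 24814/(4241386/131) = 24814*(131/4241386) = 1625317/2120693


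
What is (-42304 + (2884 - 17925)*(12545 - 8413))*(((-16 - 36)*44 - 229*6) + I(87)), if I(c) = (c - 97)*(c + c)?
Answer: 335959649832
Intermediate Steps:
I(c) = 2*c*(-97 + c) (I(c) = (-97 + c)*(2*c) = 2*c*(-97 + c))
(-42304 + (2884 - 17925)*(12545 - 8413))*(((-16 - 36)*44 - 229*6) + I(87)) = (-42304 + (2884 - 17925)*(12545 - 8413))*(((-16 - 36)*44 - 229*6) + 2*87*(-97 + 87)) = (-42304 - 15041*4132)*((-52*44 - 1*1374) + 2*87*(-10)) = (-42304 - 62149412)*((-2288 - 1374) - 1740) = -62191716*(-3662 - 1740) = -62191716*(-5402) = 335959649832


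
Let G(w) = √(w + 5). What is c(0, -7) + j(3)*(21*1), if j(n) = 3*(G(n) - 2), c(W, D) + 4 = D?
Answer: -137 + 126*√2 ≈ 41.191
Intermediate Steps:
c(W, D) = -4 + D
G(w) = √(5 + w)
j(n) = -6 + 3*√(5 + n) (j(n) = 3*(√(5 + n) - 2) = 3*(-2 + √(5 + n)) = -6 + 3*√(5 + n))
c(0, -7) + j(3)*(21*1) = (-4 - 7) + (-6 + 3*√(5 + 3))*(21*1) = -11 + (-6 + 3*√8)*21 = -11 + (-6 + 3*(2*√2))*21 = -11 + (-6 + 6*√2)*21 = -11 + (-126 + 126*√2) = -137 + 126*√2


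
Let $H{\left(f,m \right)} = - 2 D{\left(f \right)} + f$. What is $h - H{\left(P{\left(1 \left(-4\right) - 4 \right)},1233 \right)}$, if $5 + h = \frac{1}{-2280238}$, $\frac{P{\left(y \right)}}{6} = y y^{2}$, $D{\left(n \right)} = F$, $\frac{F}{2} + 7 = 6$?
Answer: $\frac{6984368993}{2280238} \approx 3063.0$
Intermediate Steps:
$F = -2$ ($F = -14 + 2 \cdot 6 = -14 + 12 = -2$)
$D{\left(n \right)} = -2$
$P{\left(y \right)} = 6 y^{3}$ ($P{\left(y \right)} = 6 y y^{2} = 6 y^{3}$)
$H{\left(f,m \right)} = 4 + f$ ($H{\left(f,m \right)} = \left(-2\right) \left(-2\right) + f = 4 + f$)
$h = - \frac{11401191}{2280238}$ ($h = -5 + \frac{1}{-2280238} = -5 - \frac{1}{2280238} = - \frac{11401191}{2280238} \approx -5.0$)
$h - H{\left(P{\left(1 \left(-4\right) - 4 \right)},1233 \right)} = - \frac{11401191}{2280238} - \left(4 + 6 \left(1 \left(-4\right) - 4\right)^{3}\right) = - \frac{11401191}{2280238} - \left(4 + 6 \left(-4 - 4\right)^{3}\right) = - \frac{11401191}{2280238} - \left(4 + 6 \left(-8\right)^{3}\right) = - \frac{11401191}{2280238} - \left(4 + 6 \left(-512\right)\right) = - \frac{11401191}{2280238} - \left(4 - 3072\right) = - \frac{11401191}{2280238} - -3068 = - \frac{11401191}{2280238} + 3068 = \frac{6984368993}{2280238}$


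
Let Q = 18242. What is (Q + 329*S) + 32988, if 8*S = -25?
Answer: 401615/8 ≈ 50202.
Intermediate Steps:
S = -25/8 (S = (⅛)*(-25) = -25/8 ≈ -3.1250)
(Q + 329*S) + 32988 = (18242 + 329*(-25/8)) + 32988 = (18242 - 8225/8) + 32988 = 137711/8 + 32988 = 401615/8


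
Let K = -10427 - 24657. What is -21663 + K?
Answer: -56747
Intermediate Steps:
K = -35084
-21663 + K = -21663 - 35084 = -56747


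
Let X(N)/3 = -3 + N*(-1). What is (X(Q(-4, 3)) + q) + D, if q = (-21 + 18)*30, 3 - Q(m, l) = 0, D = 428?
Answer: 320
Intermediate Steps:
Q(m, l) = 3 (Q(m, l) = 3 - 1*0 = 3 + 0 = 3)
X(N) = -9 - 3*N (X(N) = 3*(-3 + N*(-1)) = 3*(-3 - N) = -9 - 3*N)
q = -90 (q = -3*30 = -90)
(X(Q(-4, 3)) + q) + D = ((-9 - 3*3) - 90) + 428 = ((-9 - 9) - 90) + 428 = (-18 - 90) + 428 = -108 + 428 = 320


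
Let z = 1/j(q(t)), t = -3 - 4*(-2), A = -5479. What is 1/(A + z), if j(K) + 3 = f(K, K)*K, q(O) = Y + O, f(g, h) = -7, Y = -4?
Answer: -10/54791 ≈ -0.00018251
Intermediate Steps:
t = 5 (t = -3 + 8 = 5)
q(O) = -4 + O
j(K) = -3 - 7*K
z = -⅒ (z = 1/(-3 - 7*(-4 + 5)) = 1/(-3 - 7*1) = 1/(-3 - 7) = 1/(-10) = -⅒ ≈ -0.10000)
1/(A + z) = 1/(-5479 - ⅒) = 1/(-54791/10) = -10/54791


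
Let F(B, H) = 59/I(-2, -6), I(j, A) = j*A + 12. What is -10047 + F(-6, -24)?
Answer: -241069/24 ≈ -10045.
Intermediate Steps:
I(j, A) = 12 + A*j (I(j, A) = A*j + 12 = 12 + A*j)
F(B, H) = 59/24 (F(B, H) = 59/(12 - 6*(-2)) = 59/(12 + 12) = 59/24)
-10047 + F(-6, -24) = -10047 + 59/24 = -241069/24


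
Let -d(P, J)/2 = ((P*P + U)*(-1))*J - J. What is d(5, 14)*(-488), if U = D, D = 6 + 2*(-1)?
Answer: -409920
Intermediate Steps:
D = 4 (D = 6 - 2 = 4)
U = 4
d(P, J) = 2*J - 2*J*(-4 - P²) (d(P, J) = -2*(((P*P + 4)*(-1))*J - J) = -2*(((P² + 4)*(-1))*J - J) = -2*(((4 + P²)*(-1))*J - J) = -2*((-4 - P²)*J - J) = -2*(J*(-4 - P²) - J) = -2*(-J + J*(-4 - P²)) = 2*J - 2*J*(-4 - P²))
d(5, 14)*(-488) = (2*14*(5 + 5²))*(-488) = (2*14*(5 + 25))*(-488) = (2*14*30)*(-488) = 840*(-488) = -409920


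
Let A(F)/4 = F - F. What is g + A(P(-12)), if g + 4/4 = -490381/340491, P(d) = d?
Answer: -830872/340491 ≈ -2.4402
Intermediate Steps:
g = -830872/340491 (g = -1 - 490381/340491 = -830872/340491 ≈ -2.4402)
A(F) = 0 (A(F) = 4*(F - F) = 4*0 = 0)
g + A(P(-12)) = -830872/340491 + 0 = -830872/340491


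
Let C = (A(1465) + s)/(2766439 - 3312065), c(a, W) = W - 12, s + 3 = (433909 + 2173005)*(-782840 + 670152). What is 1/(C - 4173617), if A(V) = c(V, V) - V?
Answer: -545626/1983466024395 ≈ -2.7509e-7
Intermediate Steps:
s = -293767924835 (s = -3 + (433909 + 2173005)*(-782840 + 670152) = -3 + 2606914*(-112688) = -3 - 293767924832 = -293767924835)
c(a, W) = -12 + W
A(V) = -12 (A(V) = (-12 + V) - V = -12)
C = 293767924847/545626 (C = (-12 - 293767924835)/(2766439 - 3312065) = -293767924847/(-545626) = -293767924847*(-1/545626) = 293767924847/545626 ≈ 5.3841e+5)
1/(C - 4173617) = 1/(293767924847/545626 - 4173617) = 1/(-1983466024395/545626) = -545626/1983466024395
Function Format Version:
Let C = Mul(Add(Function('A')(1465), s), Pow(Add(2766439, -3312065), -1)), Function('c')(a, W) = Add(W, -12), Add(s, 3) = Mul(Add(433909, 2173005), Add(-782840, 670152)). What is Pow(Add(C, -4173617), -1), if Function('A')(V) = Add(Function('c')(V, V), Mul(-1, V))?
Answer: Rational(-545626, 1983466024395) ≈ -2.7509e-7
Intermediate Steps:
s = -293767924835 (s = Add(-3, Mul(Add(433909, 2173005), Add(-782840, 670152))) = Add(-3, Mul(2606914, -112688)) = Add(-3, -293767924832) = -293767924835)
Function('c')(a, W) = Add(-12, W)
Function('A')(V) = -12 (Function('A')(V) = Add(Add(-12, V), Mul(-1, V)) = -12)
C = Rational(293767924847, 545626) (C = Mul(Add(-12, -293767924835), Pow(Add(2766439, -3312065), -1)) = Mul(-293767924847, Pow(-545626, -1)) = Mul(-293767924847, Rational(-1, 545626)) = Rational(293767924847, 545626) ≈ 5.3841e+5)
Pow(Add(C, -4173617), -1) = Pow(Add(Rational(293767924847, 545626), -4173617), -1) = Pow(Rational(-1983466024395, 545626), -1) = Rational(-545626, 1983466024395)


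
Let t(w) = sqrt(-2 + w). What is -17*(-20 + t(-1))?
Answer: 340 - 17*I*sqrt(3) ≈ 340.0 - 29.445*I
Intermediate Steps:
-17*(-20 + t(-1)) = -17*(-20 + sqrt(-2 - 1)) = -17*(-20 + sqrt(-3)) = -17*(-20 + I*sqrt(3)) = 340 - 17*I*sqrt(3)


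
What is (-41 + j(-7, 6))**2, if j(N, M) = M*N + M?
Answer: 5929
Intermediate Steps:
j(N, M) = M + M*N
(-41 + j(-7, 6))**2 = (-41 + 6*(1 - 7))**2 = (-41 + 6*(-6))**2 = (-41 - 36)**2 = (-77)**2 = 5929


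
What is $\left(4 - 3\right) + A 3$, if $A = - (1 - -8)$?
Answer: $-26$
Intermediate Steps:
$A = -9$ ($A = - (1 + 8) = \left(-1\right) 9 = -9$)
$\left(4 - 3\right) + A 3 = \left(4 - 3\right) - 27 = 1 - 27 = -26$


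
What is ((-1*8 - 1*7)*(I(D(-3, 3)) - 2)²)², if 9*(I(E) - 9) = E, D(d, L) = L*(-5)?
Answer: 1638400/9 ≈ 1.8204e+5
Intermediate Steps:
D(d, L) = -5*L
I(E) = 9 + E/9
((-1*8 - 1*7)*(I(D(-3, 3)) - 2)²)² = ((-1*8 - 1*7)*((9 + (-5*3)/9) - 2)²)² = ((-8 - 7)*((9 + (⅑)*(-15)) - 2)²)² = (-15*((9 - 5/3) - 2)²)² = (-15*(22/3 - 2)²)² = (-15*(16/3)²)² = (-15*256/9)² = (-1280/3)² = 1638400/9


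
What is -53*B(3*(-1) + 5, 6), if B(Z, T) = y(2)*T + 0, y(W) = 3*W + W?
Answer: -2544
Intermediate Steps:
y(W) = 4*W
B(Z, T) = 8*T (B(Z, T) = (4*2)*T + 0 = 8*T + 0 = 8*T)
-53*B(3*(-1) + 5, 6) = -424*6 = -53*48 = -2544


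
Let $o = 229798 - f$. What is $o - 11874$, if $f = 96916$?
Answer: $121008$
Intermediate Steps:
$o = 132882$ ($o = 229798 - 96916 = 132882$)
$o - 11874 = 132882 - 11874 = 121008$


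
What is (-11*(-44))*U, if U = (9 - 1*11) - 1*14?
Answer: -7744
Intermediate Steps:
U = -16 (U = (9 - 11) - 14 = -2 - 14 = -16)
(-11*(-44))*U = -11*(-44)*(-16) = 484*(-16) = -7744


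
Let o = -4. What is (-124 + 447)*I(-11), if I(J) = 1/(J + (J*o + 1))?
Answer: 19/2 ≈ 9.5000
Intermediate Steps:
I(J) = 1/(1 - 3*J) (I(J) = 1/(J + (J*(-4) + 1)) = 1/(J + (-4*J + 1)) = 1/(J + (1 - 4*J)) = 1/(1 - 3*J))
(-124 + 447)*I(-11) = (-124 + 447)/(1 - 3*(-11)) = 323/(1 + 33) = 323/34 = 323*(1/34) = 19/2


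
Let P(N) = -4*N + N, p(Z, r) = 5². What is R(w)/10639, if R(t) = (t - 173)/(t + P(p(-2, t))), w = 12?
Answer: 23/95751 ≈ 0.00024021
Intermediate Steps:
p(Z, r) = 25
P(N) = -3*N
R(t) = (-173 + t)/(-75 + t) (R(t) = (t - 173)/(t - 3*25) = (-173 + t)/(t - 75) = (-173 + t)/(-75 + t))
R(w)/10639 = ((-173 + 12)/(-75 + 12))/10639 = (-161/(-63))*(1/10639) = -1/63*(-161)*(1/10639) = (23/9)*(1/10639) = 23/95751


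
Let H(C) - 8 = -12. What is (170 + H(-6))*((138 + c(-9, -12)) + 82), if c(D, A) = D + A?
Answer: 33034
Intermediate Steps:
c(D, A) = A + D
H(C) = -4 (H(C) = 8 - 12 = -4)
(170 + H(-6))*((138 + c(-9, -12)) + 82) = (170 - 4)*((138 + (-12 - 9)) + 82) = 166*((138 - 21) + 82) = 166*(117 + 82) = 166*199 = 33034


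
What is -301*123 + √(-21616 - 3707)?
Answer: -37023 + I*√25323 ≈ -37023.0 + 159.13*I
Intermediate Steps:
-301*123 + √(-21616 - 3707) = -37023 + √(-25323) = -37023 + I*√25323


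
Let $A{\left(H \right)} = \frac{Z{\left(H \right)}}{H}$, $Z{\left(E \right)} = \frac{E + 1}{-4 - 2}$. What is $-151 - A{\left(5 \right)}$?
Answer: $- \frac{754}{5} \approx -150.8$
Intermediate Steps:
$Z{\left(E \right)} = - \frac{1}{6} - \frac{E}{6}$ ($Z{\left(E \right)} = \frac{1 + E}{-6} = \left(1 + E\right) \left(- \frac{1}{6}\right) = - \frac{1}{6} - \frac{E}{6}$)
$A{\left(H \right)} = \frac{- \frac{1}{6} - \frac{H}{6}}{H}$
$-151 - A{\left(5 \right)} = -151 - \frac{-1 - 5}{6 \cdot 5} = -151 - \frac{1}{6} \cdot \frac{1}{5} \left(-1 - 5\right) = -151 - \frac{1}{6} \cdot \frac{1}{5} \left(-6\right) = -151 - - \frac{1}{5} = -151 + \frac{1}{5} = - \frac{754}{5}$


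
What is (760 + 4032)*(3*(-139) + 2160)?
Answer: 8352456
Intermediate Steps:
(760 + 4032)*(3*(-139) + 2160) = 4792*(-417 + 2160) = 4792*1743 = 8352456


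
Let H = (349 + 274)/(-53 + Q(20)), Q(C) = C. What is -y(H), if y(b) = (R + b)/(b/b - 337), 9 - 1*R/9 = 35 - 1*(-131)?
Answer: -11813/2772 ≈ -4.2615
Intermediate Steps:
R = -1413 (R = 81 - 9*(35 - 1*(-131)) = 81 - 9*(35 + 131) = 81 - 9*166 = 81 - 1494 = -1413)
H = -623/33 (H = (349 + 274)/(-53 + 20) = 623/(-33) = 623*(-1/33) = -623/33 ≈ -18.879)
y(b) = 471/112 - b/336 (y(b) = (-1413 + b)/(b/b - 337) = (-1413 + b)/(1 - 337) = (-1413 + b)/(-336) = (-1413 + b)*(-1/336) = 471/112 - b/336)
-y(H) = -(471/112 - 1/336*(-623/33)) = -(471/112 + 89/1584) = -1*11813/2772 = -11813/2772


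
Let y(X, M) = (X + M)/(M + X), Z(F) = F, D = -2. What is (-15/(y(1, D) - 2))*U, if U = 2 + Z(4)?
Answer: 90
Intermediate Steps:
y(X, M) = 1 (y(X, M) = (M + X)/(M + X) = 1)
U = 6 (U = 2 + 4 = 6)
(-15/(y(1, D) - 2))*U = -15/(1 - 2)*6 = -15/(-1)*6 = -15*(-1)*6 = 15*6 = 90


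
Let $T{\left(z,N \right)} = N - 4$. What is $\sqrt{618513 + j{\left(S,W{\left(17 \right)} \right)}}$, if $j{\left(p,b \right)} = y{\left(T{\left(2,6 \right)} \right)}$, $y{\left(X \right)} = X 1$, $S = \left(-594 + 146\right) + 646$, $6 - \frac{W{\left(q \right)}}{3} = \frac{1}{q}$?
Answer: $\sqrt{618515} \approx 786.46$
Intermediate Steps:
$W{\left(q \right)} = 18 - \frac{3}{q}$
$S = 198$ ($S = -448 + 646 = 198$)
$T{\left(z,N \right)} = -4 + N$ ($T{\left(z,N \right)} = N - 4 = -4 + N$)
$y{\left(X \right)} = X$
$j{\left(p,b \right)} = 2$ ($j{\left(p,b \right)} = -4 + 6 = 2$)
$\sqrt{618513 + j{\left(S,W{\left(17 \right)} \right)}} = \sqrt{618513 + 2} = \sqrt{618515}$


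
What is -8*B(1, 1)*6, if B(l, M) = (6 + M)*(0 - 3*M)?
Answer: 1008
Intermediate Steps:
B(l, M) = -3*M*(6 + M) (B(l, M) = (6 + M)*(-3*M) = -3*M*(6 + M))
-8*B(1, 1)*6 = -(-24)*(6 + 1)*6 = -(-24)*7*6 = -8*(-21)*6 = 168*6 = 1008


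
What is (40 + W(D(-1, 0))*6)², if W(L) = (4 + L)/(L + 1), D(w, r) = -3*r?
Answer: 4096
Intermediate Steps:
W(L) = (4 + L)/(1 + L)
(40 + W(D(-1, 0))*6)² = (40 + ((4 - 3*0)/(1 - 3*0))*6)² = (40 + ((4 + 0)/(1 + 0))*6)² = (40 + (4/1)*6)² = (40 + (1*4)*6)² = (40 + 4*6)² = (40 + 24)² = 64² = 4096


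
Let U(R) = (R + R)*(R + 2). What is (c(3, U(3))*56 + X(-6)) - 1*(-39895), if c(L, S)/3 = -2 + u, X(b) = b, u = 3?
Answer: 40057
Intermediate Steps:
U(R) = 2*R*(2 + R) (U(R) = (2*R)*(2 + R) = 2*R*(2 + R))
c(L, S) = 3 (c(L, S) = 3*(-2 + 3) = 3*1 = 3)
(c(3, U(3))*56 + X(-6)) - 1*(-39895) = (3*56 - 6) - 1*(-39895) = (168 - 6) + 39895 = 162 + 39895 = 40057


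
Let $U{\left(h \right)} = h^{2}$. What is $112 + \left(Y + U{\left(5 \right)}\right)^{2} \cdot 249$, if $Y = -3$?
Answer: $120628$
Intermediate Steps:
$112 + \left(Y + U{\left(5 \right)}\right)^{2} \cdot 249 = 112 + \left(-3 + 5^{2}\right)^{2} \cdot 249 = 112 + \left(-3 + 25\right)^{2} \cdot 249 = 112 + 22^{2} \cdot 249 = 112 + 484 \cdot 249 = 112 + 120516 = 120628$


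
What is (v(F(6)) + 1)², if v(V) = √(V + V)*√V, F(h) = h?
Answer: 73 + 12*√2 ≈ 89.971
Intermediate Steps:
v(V) = V*√2 (v(V) = √(2*V)*√V = (√2*√V)*√V = V*√2)
(v(F(6)) + 1)² = (6*√2 + 1)² = (1 + 6*√2)²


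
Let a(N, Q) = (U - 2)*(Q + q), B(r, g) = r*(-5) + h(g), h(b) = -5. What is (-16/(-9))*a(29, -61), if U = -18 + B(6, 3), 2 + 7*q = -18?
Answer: 131120/21 ≈ 6243.8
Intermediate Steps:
q = -20/7 (q = -2/7 + (⅐)*(-18) = -2/7 - 18/7 = -20/7 ≈ -2.8571)
B(r, g) = -5 - 5*r (B(r, g) = r*(-5) - 5 = -5*r - 5 = -5 - 5*r)
U = -53 (U = -18 + (-5 - 5*6) = -18 + (-5 - 30) = -18 - 35 = -53)
a(N, Q) = 1100/7 - 55*Q (a(N, Q) = (-53 - 2)*(Q - 20/7) = -55*(-20/7 + Q) = 1100/7 - 55*Q)
(-16/(-9))*a(29, -61) = (-16/(-9))*(1100/7 - 55*(-61)) = (-16*(-⅑))*(1100/7 + 3355) = (16/9)*(24585/7) = 131120/21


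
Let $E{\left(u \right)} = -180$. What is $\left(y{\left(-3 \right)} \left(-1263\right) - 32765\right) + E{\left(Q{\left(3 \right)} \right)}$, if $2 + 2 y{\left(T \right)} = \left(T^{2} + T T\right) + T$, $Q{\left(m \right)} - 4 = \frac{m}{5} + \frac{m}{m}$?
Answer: $- \frac{82309}{2} \approx -41155.0$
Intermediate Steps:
$Q{\left(m \right)} = 5 + \frac{m}{5}$ ($Q{\left(m \right)} = 4 + \left(\frac{m}{5} + \frac{m}{m}\right) = 4 + \left(m \frac{1}{5} + 1\right) = 4 + \left(\frac{m}{5} + 1\right) = 4 + \left(1 + \frac{m}{5}\right) = 5 + \frac{m}{5}$)
$y{\left(T \right)} = -1 + T^{2} + \frac{T}{2}$ ($y{\left(T \right)} = -1 + \frac{\left(T^{2} + T T\right) + T}{2} = -1 + \frac{\left(T^{2} + T^{2}\right) + T}{2} = -1 + \frac{2 T^{2} + T}{2} = -1 + \frac{T + 2 T^{2}}{2} = -1 + \left(T^{2} + \frac{T}{2}\right) = -1 + T^{2} + \frac{T}{2}$)
$\left(y{\left(-3 \right)} \left(-1263\right) - 32765\right) + E{\left(Q{\left(3 \right)} \right)} = \left(\left(-1 + \left(-3\right)^{2} + \frac{1}{2} \left(-3\right)\right) \left(-1263\right) - 32765\right) - 180 = \left(\left(-1 + 9 - \frac{3}{2}\right) \left(-1263\right) - 32765\right) - 180 = \left(\frac{13}{2} \left(-1263\right) - 32765\right) - 180 = \left(- \frac{16419}{2} - 32765\right) - 180 = - \frac{81949}{2} - 180 = - \frac{82309}{2}$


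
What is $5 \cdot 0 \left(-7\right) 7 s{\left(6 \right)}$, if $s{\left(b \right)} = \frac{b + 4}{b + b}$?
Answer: $0$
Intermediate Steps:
$s{\left(b \right)} = \frac{4 + b}{2 b}$
$5 \cdot 0 \left(-7\right) 7 s{\left(6 \right)} = 5 \cdot 0 \left(-7\right) 7 \frac{4 + 6}{2 \cdot 6} = 0 \left(-7\right) 7 \cdot \frac{1}{2} \cdot \frac{1}{6} \cdot 10 = 0 \cdot 7 \cdot \frac{5}{6} = 0 \cdot \frac{5}{6} = 0$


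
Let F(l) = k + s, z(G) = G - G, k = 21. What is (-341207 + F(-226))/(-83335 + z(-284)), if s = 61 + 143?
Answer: 340982/83335 ≈ 4.0917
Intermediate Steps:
s = 204
z(G) = 0
F(l) = 225 (F(l) = 21 + 204 = 225)
(-341207 + F(-226))/(-83335 + z(-284)) = (-341207 + 225)/(-83335 + 0) = -340982/(-83335) = -340982*(-1/83335) = 340982/83335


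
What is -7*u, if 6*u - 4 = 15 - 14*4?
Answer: 259/6 ≈ 43.167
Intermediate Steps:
u = -37/6 (u = ⅔ + (15 - 14*4)/6 = ⅔ + (15 - 56)/6 = ⅔ + (⅙)*(-41) = ⅔ - 41/6 = -37/6 ≈ -6.1667)
-7*u = -7*(-37/6) = 259/6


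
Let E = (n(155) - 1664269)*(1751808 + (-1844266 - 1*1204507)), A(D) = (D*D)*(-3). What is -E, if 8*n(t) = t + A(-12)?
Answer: -17268348407985/8 ≈ -2.1585e+12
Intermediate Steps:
A(D) = -3*D² (A(D) = D²*(-3) = -3*D²)
n(t) = -54 + t/8 (n(t) = (t - 3*(-12)²)/8 = (t - 3*144)/8 = (t - 432)/8 = (-432 + t)/8 = -54 + t/8)
E = 17268348407985/8 (E = ((-54 + (⅛)*155) - 1664269)*(1751808 + (-1844266 - 1*1204507)) = ((-54 + 155/8) - 1664269)*(1751808 + (-1844266 - 1204507)) = (-277/8 - 1664269)*(1751808 - 3048773) = -13314429/8*(-1296965) = 17268348407985/8 ≈ 2.1585e+12)
-E = -1*17268348407985/8 = -17268348407985/8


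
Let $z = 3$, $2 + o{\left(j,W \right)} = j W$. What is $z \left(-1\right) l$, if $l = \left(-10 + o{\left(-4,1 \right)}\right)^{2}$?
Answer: $-768$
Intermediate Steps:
$o{\left(j,W \right)} = -2 + W j$ ($o{\left(j,W \right)} = -2 + j W = -2 + W j$)
$l = 256$ ($l = \left(-10 + \left(-2 + 1 \left(-4\right)\right)\right)^{2} = \left(-10 - 6\right)^{2} = \left(-16\right)^{2} = 256$)
$z \left(-1\right) l = 3 \left(-1\right) 256 = \left(-3\right) 256 = -768$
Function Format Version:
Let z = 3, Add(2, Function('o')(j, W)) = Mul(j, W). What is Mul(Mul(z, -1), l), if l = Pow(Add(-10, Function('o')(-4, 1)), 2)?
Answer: -768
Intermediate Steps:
Function('o')(j, W) = Add(-2, Mul(W, j)) (Function('o')(j, W) = Add(-2, Mul(j, W)) = Add(-2, Mul(W, j)))
l = 256 (l = Pow(Add(-10, Add(-2, Mul(1, -4))), 2) = Pow(Add(-10, Add(-2, -4)), 2) = Pow(Add(-10, -6), 2) = Pow(-16, 2) = 256)
Mul(Mul(z, -1), l) = Mul(Mul(3, -1), 256) = Mul(-3, 256) = -768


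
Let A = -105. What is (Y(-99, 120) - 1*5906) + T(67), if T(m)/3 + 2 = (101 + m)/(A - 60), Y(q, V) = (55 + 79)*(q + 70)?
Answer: -539058/55 ≈ -9801.0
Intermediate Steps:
Y(q, V) = 9380 + 134*q (Y(q, V) = 134*(70 + q) = 9380 + 134*q)
T(m) = -431/55 - m/55 (T(m) = -6 + 3*((101 + m)/(-105 - 60)) = -6 + 3*((101 + m)/(-165)) = -6 + 3*((101 + m)*(-1/165)) = -6 + 3*(-101/165 - m/165) = -6 + (-101/55 - m/55) = -431/55 - m/55)
(Y(-99, 120) - 1*5906) + T(67) = ((9380 + 134*(-99)) - 1*5906) + (-431/55 - 1/55*67) = ((9380 - 13266) - 5906) + (-431/55 - 67/55) = (-3886 - 5906) - 498/55 = -9792 - 498/55 = -539058/55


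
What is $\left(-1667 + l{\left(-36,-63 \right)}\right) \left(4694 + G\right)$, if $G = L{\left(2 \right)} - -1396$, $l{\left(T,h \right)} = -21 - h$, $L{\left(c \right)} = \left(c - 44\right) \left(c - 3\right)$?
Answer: $-9964500$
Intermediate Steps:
$L{\left(c \right)} = \left(-44 + c\right) \left(-3 + c\right)$
$G = 1438$ ($G = \left(132 + 2^{2} - 94\right) - -1396 = \left(132 + 4 - 94\right) + 1396 = 42 + 1396 = 1438$)
$\left(-1667 + l{\left(-36,-63 \right)}\right) \left(4694 + G\right) = \left(-1667 - -42\right) \left(4694 + 1438\right) = \left(-1667 + \left(-21 + 63\right)\right) 6132 = \left(-1667 + 42\right) 6132 = \left(-1625\right) 6132 = -9964500$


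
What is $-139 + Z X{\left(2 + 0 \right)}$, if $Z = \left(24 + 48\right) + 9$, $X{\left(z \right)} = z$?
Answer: $23$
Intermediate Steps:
$Z = 81$ ($Z = 72 + 9 = 81$)
$-139 + Z X{\left(2 + 0 \right)} = -139 + 81 \left(2 + 0\right) = -139 + 81 \cdot 2 = -139 + 162 = 23$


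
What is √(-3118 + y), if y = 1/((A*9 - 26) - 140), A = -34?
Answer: I*√173660246/236 ≈ 55.839*I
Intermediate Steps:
y = -1/472 (y = 1/((-34*9 - 26) - 140) = 1/((-306 - 26) - 140) = 1/(-332 - 140) = 1/(-472) = -1/472 ≈ -0.0021186)
√(-3118 + y) = √(-3118 - 1/472) = √(-1471697/472) = I*√173660246/236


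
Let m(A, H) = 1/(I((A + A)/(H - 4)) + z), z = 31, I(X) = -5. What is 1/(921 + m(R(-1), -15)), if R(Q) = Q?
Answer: 26/23947 ≈ 0.0010857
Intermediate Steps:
m(A, H) = 1/26 (m(A, H) = 1/(-5 + 31) = 1/26)
1/(921 + m(R(-1), -15)) = 1/(921 + 1/26) = 1/(23947/26) = 26/23947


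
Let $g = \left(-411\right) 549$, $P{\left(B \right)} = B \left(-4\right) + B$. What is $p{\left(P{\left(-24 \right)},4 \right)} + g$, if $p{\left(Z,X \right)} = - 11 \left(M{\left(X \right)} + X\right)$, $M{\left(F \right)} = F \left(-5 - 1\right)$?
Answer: $-225419$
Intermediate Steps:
$M{\left(F \right)} = - 6 F$ ($M{\left(F \right)} = F \left(-6\right) = - 6 F$)
$P{\left(B \right)} = - 3 B$ ($P{\left(B \right)} = - 4 B + B = - 3 B$)
$g = -225639$
$p{\left(Z,X \right)} = 55 X$ ($p{\left(Z,X \right)} = - 11 \left(- 6 X + X\right) = - 11 \left(- 5 X\right) = 55 X$)
$p{\left(P{\left(-24 \right)},4 \right)} + g = 55 \cdot 4 - 225639 = 220 - 225639 = -225419$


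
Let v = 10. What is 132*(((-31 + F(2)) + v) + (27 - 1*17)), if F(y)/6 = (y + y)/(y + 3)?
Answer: -4092/5 ≈ -818.40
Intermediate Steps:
F(y) = 12*y/(3 + y) (F(y) = 6*((y + y)/(y + 3)) = 6*((2*y)/(3 + y)) = 6*(2*y/(3 + y)) = 12*y/(3 + y))
132*(((-31 + F(2)) + v) + (27 - 1*17)) = 132*(((-31 + 12*2/(3 + 2)) + 10) + (27 - 1*17)) = 132*(((-31 + 12*2/5) + 10) + (27 - 17)) = 132*(((-31 + 12*2*(⅕)) + 10) + 10) = 132*(((-31 + 24/5) + 10) + 10) = 132*((-131/5 + 10) + 10) = 132*(-81/5 + 10) = 132*(-31/5) = -4092/5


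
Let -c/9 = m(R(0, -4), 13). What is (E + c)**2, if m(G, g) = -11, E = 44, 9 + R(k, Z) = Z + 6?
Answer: 20449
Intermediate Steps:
R(k, Z) = -3 + Z (R(k, Z) = -9 + (Z + 6) = -9 + (6 + Z) = -3 + Z)
c = 99 (c = -9*(-11) = 99)
(E + c)**2 = (44 + 99)**2 = 143**2 = 20449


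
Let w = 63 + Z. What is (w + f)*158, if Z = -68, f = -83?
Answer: -13904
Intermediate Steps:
w = -5 (w = 63 - 68 = -5)
(w + f)*158 = (-5 - 83)*158 = -88*158 = -13904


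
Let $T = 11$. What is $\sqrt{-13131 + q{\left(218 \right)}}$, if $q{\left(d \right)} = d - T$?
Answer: $6 i \sqrt{359} \approx 113.68 i$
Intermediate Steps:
$q{\left(d \right)} = -11 + d$ ($q{\left(d \right)} = d - 11 = -11 + d$)
$\sqrt{-13131 + q{\left(218 \right)}} = \sqrt{-13131 + \left(-11 + 218\right)} = \sqrt{-13131 + 207} = \sqrt{-12924} = 6 i \sqrt{359}$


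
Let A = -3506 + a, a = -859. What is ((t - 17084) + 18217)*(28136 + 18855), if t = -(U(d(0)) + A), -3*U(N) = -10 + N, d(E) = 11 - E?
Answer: 775116545/3 ≈ 2.5837e+8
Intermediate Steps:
U(N) = 10/3 - N/3 (U(N) = -(-10 + N)/3 = 10/3 - N/3)
A = -4365 (A = -3506 - 859 = -4365)
t = 13096/3 (t = -((10/3 - (11 - 1*0)/3) - 4365) = -((10/3 - (11 + 0)/3) - 4365) = -((10/3 - ⅓*11) - 4365) = -((10/3 - 11/3) - 4365) = -(-⅓ - 4365) = -1*(-13096/3) = 13096/3 ≈ 4365.3)
((t - 17084) + 18217)*(28136 + 18855) = ((13096/3 - 17084) + 18217)*(28136 + 18855) = (-38156/3 + 18217)*46991 = (16495/3)*46991 = 775116545/3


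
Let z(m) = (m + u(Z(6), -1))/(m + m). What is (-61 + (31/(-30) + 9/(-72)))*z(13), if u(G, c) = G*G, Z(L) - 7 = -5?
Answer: -126803/3120 ≈ -40.642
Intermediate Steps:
Z(L) = 2 (Z(L) = 7 - 5 = 2)
u(G, c) = G²
z(m) = (4 + m)/(2*m) (z(m) = (m + 2²)/(m + m) = (m + 4)/((2*m)) = (4 + m)*(1/(2*m)) = (4 + m)/(2*m))
(-61 + (31/(-30) + 9/(-72)))*z(13) = (-61 + (31/(-30) + 9/(-72)))*((½)*(4 + 13)/13) = (-61 + (31*(-1/30) + 9*(-1/72)))*((½)*(1/13)*17) = (-61 + (-31/30 - ⅛))*(17/26) = (-61 - 139/120)*(17/26) = -7459/120*17/26 = -126803/3120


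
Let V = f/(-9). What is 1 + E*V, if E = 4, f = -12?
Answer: 19/3 ≈ 6.3333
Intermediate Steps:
V = 4/3 (V = -12/(-9) = -12*(-⅑) = 4/3 ≈ 1.3333)
1 + E*V = 1 + 4*(4/3) = 1 + 16/3 = 19/3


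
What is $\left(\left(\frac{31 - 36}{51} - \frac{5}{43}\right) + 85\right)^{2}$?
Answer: $\frac{34571824225}{4809249} \approx 7188.6$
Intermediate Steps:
$\left(\left(\frac{31 - 36}{51} - \frac{5}{43}\right) + 85\right)^{2} = \left(\left(\left(-5\right) \frac{1}{51} - \frac{5}{43}\right) + 85\right)^{2} = \left(\left(- \frac{5}{51} - \frac{5}{43}\right) + 85\right)^{2} = \left(- \frac{470}{2193} + 85\right)^{2} = \left(\frac{185935}{2193}\right)^{2} = \frac{34571824225}{4809249}$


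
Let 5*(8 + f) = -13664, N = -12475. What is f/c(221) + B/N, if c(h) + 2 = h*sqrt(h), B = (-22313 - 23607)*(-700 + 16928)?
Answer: 1608694327784272/26930673215 - 3028584*sqrt(221)/53969285 ≈ 59734.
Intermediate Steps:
B = -745189760 (B = -45920*16228 = -745189760)
f = -13704/5 (f = -8 + (1/5)*(-13664) = -8 - 13664/5 = -13704/5 ≈ -2740.8)
c(h) = -2 + h**(3/2) (c(h) = -2 + h*sqrt(h) = -2 + h**(3/2))
f/c(221) + B/N = -13704/(5*(-2 + 221**(3/2))) - 745189760/(-12475) = -13704/(5*(-2 + 221*sqrt(221))) - 745189760*(-1/12475) = -13704/(5*(-2 + 221*sqrt(221))) + 149037952/2495 = 149037952/2495 - 13704/(5*(-2 + 221*sqrt(221)))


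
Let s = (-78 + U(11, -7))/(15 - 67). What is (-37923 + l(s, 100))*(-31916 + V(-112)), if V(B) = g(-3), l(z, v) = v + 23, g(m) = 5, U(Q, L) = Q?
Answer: 1206235800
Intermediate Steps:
s = 67/52 (s = (-78 + 11)/(15 - 67) = -67/(-52) = -67*(-1/52) = 67/52 ≈ 1.2885)
l(z, v) = 23 + v
V(B) = 5
(-37923 + l(s, 100))*(-31916 + V(-112)) = (-37923 + (23 + 100))*(-31916 + 5) = (-37923 + 123)*(-31911) = -37800*(-31911) = 1206235800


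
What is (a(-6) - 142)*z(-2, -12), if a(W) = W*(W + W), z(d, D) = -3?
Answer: 210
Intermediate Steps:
a(W) = 2*W**2 (a(W) = W*(2*W) = 2*W**2)
(a(-6) - 142)*z(-2, -12) = (2*(-6)**2 - 142)*(-3) = (2*36 - 142)*(-3) = (72 - 142)*(-3) = -70*(-3) = 210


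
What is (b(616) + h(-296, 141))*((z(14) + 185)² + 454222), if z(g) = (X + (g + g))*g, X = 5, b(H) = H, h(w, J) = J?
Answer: 660733067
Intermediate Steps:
z(g) = g*(5 + 2*g) (z(g) = (5 + (g + g))*g = (5 + 2*g)*g = g*(5 + 2*g))
(b(616) + h(-296, 141))*((z(14) + 185)² + 454222) = (616 + 141)*((14*(5 + 2*14) + 185)² + 454222) = 757*((14*(5 + 28) + 185)² + 454222) = 757*((14*33 + 185)² + 454222) = 757*((462 + 185)² + 454222) = 757*(647² + 454222) = 757*(418609 + 454222) = 757*872831 = 660733067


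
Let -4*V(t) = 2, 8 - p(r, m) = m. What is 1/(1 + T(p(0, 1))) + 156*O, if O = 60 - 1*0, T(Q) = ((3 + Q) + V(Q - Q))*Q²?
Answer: 8732882/933 ≈ 9360.0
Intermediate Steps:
p(r, m) = 8 - m
V(t) = -½ (V(t) = -¼*2 = -½)
T(Q) = Q²*(5/2 + Q) (T(Q) = ((3 + Q) - ½)*Q² = (5/2 + Q)*Q² = Q²*(5/2 + Q))
O = 60 (O = 60 + 0 = 60)
1/(1 + T(p(0, 1))) + 156*O = 1/(1 + (8 - 1*1)²*(5/2 + (8 - 1*1))) + 156*60 = 1/(1 + (8 - 1)²*(5/2 + (8 - 1))) + 9360 = 1/(1 + 7²*(5/2 + 7)) + 9360 = 1/(1 + 49*(19/2)) + 9360 = 1/(1 + 931/2) + 9360 = 1/(933/2) + 9360 = 2/933 + 9360 = 8732882/933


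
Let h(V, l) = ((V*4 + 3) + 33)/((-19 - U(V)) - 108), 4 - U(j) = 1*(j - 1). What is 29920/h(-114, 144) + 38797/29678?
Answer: 330993745/18886 ≈ 17526.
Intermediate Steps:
U(j) = 5 - j (U(j) = 4 - (j - 1) = 4 - (-1 + j) = 4 + (1 - j) = 5 - j)
h(V, l) = (36 + 4*V)/(-132 + V) (h(V, l) = ((V*4 + 3) + 33)/((-19 - (5 - V)) - 108) = ((4*V + 3) + 33)/((-19 + (-5 + V)) - 108) = ((3 + 4*V) + 33)/((-24 + V) - 108) = (36 + 4*V)/(-132 + V))
29920/h(-114, 144) + 38797/29678 = 29920/((4*(9 - 114)/(-132 - 114))) + 38797/29678 = 29920/((4*(-105)/(-246))) + 38797*(1/29678) = 29920/((4*(-1/246)*(-105))) + 3527/2698 = 29920/(70/41) + 3527/2698 = 29920*(41/70) + 3527/2698 = 122672/7 + 3527/2698 = 330993745/18886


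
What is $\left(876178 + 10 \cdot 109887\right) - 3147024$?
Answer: $-1171976$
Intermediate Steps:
$\left(876178 + 10 \cdot 109887\right) - 3147024 = \left(876178 + 1098870\right) - 3147024 = 1975048 - 3147024 = -1171976$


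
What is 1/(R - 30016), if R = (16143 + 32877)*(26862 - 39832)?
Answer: -1/635819416 ≈ -1.5728e-9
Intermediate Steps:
R = -635789400 (R = 49020*(-12970) = -635789400)
1/(R - 30016) = 1/(-635789400 - 30016) = 1/(-635819416) = -1/635819416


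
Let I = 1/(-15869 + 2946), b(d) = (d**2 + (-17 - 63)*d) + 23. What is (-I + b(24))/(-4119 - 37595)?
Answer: 8535641/269535011 ≈ 0.031668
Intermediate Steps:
b(d) = 23 + d**2 - 80*d (b(d) = (d**2 - 80*d) + 23 = 23 + d**2 - 80*d)
I = -1/12923 (I = 1/(-12923) = -1/12923 ≈ -7.7381e-5)
(-I + b(24))/(-4119 - 37595) = (-1*(-1/12923) + (23 + 24**2 - 80*24))/(-4119 - 37595) = (1/12923 + (23 + 576 - 1920))/(-41714) = (1/12923 - 1321)*(-1/41714) = -17071282/12923*(-1/41714) = 8535641/269535011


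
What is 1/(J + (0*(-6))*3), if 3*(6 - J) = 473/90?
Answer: 270/1147 ≈ 0.23540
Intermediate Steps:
J = 1147/270 (J = 6 - 473/(3*90) = 6 - 1/3*473/90 = 6 - 473/270 = 1147/270 ≈ 4.2481)
1/(J + (0*(-6))*3) = 1/(1147/270 + (0*(-6))*3) = 1/(1147/270 + 0*3) = 1/(1147/270 + 0) = 1/(1147/270) = 270/1147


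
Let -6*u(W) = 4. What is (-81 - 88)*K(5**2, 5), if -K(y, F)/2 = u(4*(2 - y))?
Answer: -676/3 ≈ -225.33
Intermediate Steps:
u(W) = -2/3 (u(W) = -1/6*4 = -2/3)
K(y, F) = 4/3 (K(y, F) = -2*(-2/3) = 4/3)
(-81 - 88)*K(5**2, 5) = (-81 - 88)*(4/3) = -169*4/3 = -676/3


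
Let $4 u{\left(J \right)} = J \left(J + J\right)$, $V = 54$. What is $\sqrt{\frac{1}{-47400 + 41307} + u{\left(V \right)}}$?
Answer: $\frac{\sqrt{6014192461}}{2031} \approx 38.184$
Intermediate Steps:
$u{\left(J \right)} = \frac{J^{2}}{2}$ ($u{\left(J \right)} = \frac{J \left(J + J\right)}{4} = \frac{J 2 J}{4} = \frac{2 J^{2}}{4} = \frac{J^{2}}{2}$)
$\sqrt{\frac{1}{-47400 + 41307} + u{\left(V \right)}} = \sqrt{\frac{1}{-47400 + 41307} + \frac{54^{2}}{2}} = \sqrt{\frac{1}{-6093} + \frac{1}{2} \cdot 2916} = \sqrt{- \frac{1}{6093} + 1458} = \sqrt{\frac{8883593}{6093}} = \frac{\sqrt{6014192461}}{2031}$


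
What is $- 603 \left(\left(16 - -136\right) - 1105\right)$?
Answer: $574659$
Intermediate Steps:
$- 603 \left(\left(16 - -136\right) - 1105\right) = - 603 \left(\left(16 + 136\right) - 1105\right) = - 603 \left(152 - 1105\right) = \left(-603\right) \left(-953\right) = 574659$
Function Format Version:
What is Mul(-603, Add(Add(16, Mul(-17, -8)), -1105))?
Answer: 574659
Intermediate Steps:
Mul(-603, Add(Add(16, Mul(-17, -8)), -1105)) = Mul(-603, Add(Add(16, 136), -1105)) = Mul(-603, Add(152, -1105)) = Mul(-603, -953) = 574659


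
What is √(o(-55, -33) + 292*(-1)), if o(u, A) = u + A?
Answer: 2*I*√95 ≈ 19.494*I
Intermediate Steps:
o(u, A) = A + u
√(o(-55, -33) + 292*(-1)) = √((-33 - 55) + 292*(-1)) = √(-88 - 292) = √(-380) = 2*I*√95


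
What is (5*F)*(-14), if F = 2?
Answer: -140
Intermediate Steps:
(5*F)*(-14) = (5*2)*(-14) = 10*(-14) = -140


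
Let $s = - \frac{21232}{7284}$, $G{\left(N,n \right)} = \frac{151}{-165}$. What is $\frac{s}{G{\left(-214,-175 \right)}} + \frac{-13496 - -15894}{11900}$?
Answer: $\frac{1846939743}{545359150} \approx 3.3867$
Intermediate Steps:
$G{\left(N,n \right)} = - \frac{151}{165}$ ($G{\left(N,n \right)} = 151 \left(- \frac{1}{165}\right) = - \frac{151}{165}$)
$s = - \frac{5308}{1821}$ ($s = \left(-21232\right) \frac{1}{7284} = - \frac{5308}{1821} \approx -2.9149$)
$\frac{s}{G{\left(-214,-175 \right)}} + \frac{-13496 - -15894}{11900} = - \frac{5308}{1821 \left(- \frac{151}{165}\right)} + \frac{-13496 - -15894}{11900} = \left(- \frac{5308}{1821}\right) \left(- \frac{165}{151}\right) + \left(-13496 + 15894\right) \frac{1}{11900} = \frac{291940}{91657} + 2398 \cdot \frac{1}{11900} = \frac{291940}{91657} + \frac{1199}{5950} = \frac{1846939743}{545359150}$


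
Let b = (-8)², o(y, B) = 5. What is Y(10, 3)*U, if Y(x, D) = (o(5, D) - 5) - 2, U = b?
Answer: -128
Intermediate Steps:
b = 64
U = 64
Y(x, D) = -2 (Y(x, D) = (5 - 5) - 2 = 0 - 2 = -2)
Y(10, 3)*U = -2*64 = -128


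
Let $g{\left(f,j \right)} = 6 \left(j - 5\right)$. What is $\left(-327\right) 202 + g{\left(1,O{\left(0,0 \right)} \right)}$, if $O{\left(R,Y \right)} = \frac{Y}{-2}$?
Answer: $-66084$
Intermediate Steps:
$O{\left(R,Y \right)} = - \frac{Y}{2}$ ($O{\left(R,Y \right)} = Y \left(- \frac{1}{2}\right) = - \frac{Y}{2}$)
$g{\left(f,j \right)} = -30 + 6 j$ ($g{\left(f,j \right)} = 6 \left(-5 + j\right) = -30 + 6 j$)
$\left(-327\right) 202 + g{\left(1,O{\left(0,0 \right)} \right)} = \left(-327\right) 202 - \left(30 - 6 \left(\left(- \frac{1}{2}\right) 0\right)\right) = -66054 + \left(-30 + 6 \cdot 0\right) = -66054 + \left(-30 + 0\right) = -66054 - 30 = -66084$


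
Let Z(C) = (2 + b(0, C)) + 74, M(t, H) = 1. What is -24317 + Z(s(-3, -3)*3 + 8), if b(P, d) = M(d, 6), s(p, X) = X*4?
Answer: -24240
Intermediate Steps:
s(p, X) = 4*X
b(P, d) = 1
Z(C) = 77 (Z(C) = (2 + 1) + 74 = 3 + 74 = 77)
-24317 + Z(s(-3, -3)*3 + 8) = -24317 + 77 = -24240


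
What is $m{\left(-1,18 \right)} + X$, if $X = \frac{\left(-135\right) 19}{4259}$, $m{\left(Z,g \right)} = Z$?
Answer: $- \frac{6824}{4259} \approx -1.6023$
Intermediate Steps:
$X = - \frac{2565}{4259}$ ($X = \left(-2565\right) \frac{1}{4259} = - \frac{2565}{4259} \approx -0.60225$)
$m{\left(-1,18 \right)} + X = -1 - \frac{2565}{4259} = - \frac{6824}{4259}$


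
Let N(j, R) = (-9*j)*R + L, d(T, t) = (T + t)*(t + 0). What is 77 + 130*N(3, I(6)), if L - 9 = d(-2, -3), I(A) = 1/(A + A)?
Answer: 5809/2 ≈ 2904.5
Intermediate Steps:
I(A) = 1/(2*A)
d(T, t) = t*(T + t) (d(T, t) = (T + t)*t = t*(T + t))
L = 24 (L = 9 - 3*(-2 - 3) = 9 - 3*(-5) = 9 + 15 = 24)
N(j, R) = 24 - 9*R*j (N(j, R) = (-9*j)*R + 24 = -9*R*j + 24 = 24 - 9*R*j)
77 + 130*N(3, I(6)) = 77 + 130*(24 - 9*(1/2)/6*3) = 77 + 130*(24 - 9*(1/2)*(1/6)*3) = 77 + 130*(24 - 9*1/12*3) = 77 + 130*(24 - 9/4) = 77 + 130*(87/4) = 77 + 5655/2 = 5809/2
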